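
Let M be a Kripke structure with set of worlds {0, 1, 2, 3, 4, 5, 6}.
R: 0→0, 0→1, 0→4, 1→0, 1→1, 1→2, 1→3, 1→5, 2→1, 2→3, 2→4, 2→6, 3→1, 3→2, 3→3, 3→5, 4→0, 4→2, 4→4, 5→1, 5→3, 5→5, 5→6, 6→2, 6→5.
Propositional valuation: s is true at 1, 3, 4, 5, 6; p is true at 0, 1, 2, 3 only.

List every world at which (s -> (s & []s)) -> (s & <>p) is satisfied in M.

1, 3, 4, 5, 6

Let φ = (s -> (s & []s)) -> (s & <>p). Evaluate φ at each world:
  0 (successors {0, 1, 4}): φ is false.
  1 (successors {0, 1, 2, 3, 5}): φ is true.
  2 (successors {1, 3, 4, 6}): φ is false.
  3 (successors {1, 2, 3, 5}): φ is true.
  4 (successors {0, 2, 4}): φ is true.
  5 (successors {1, 3, 5, 6}): φ is true.
  6 (successors {2, 5}): φ is true.
For instance, at 1:
  At 1: s -> (s & []s) is false, s & <>p is true, so (s -> (s & []s)) -> (s & <>p) is true.
    At 1: s is true, s & []s is false, so s -> (s & []s) is false.
      At 1: s is true, []s is false, so s & []s is false.
    At 1: s is true, <>p is true, so s & <>p is true.
      At 1: <>p requires p at some successor in {0, 1, 2, 3, 5}.
        p holds at 0, so <>p is true at 1.
Satisfying worlds: {1, 3, 4, 5, 6}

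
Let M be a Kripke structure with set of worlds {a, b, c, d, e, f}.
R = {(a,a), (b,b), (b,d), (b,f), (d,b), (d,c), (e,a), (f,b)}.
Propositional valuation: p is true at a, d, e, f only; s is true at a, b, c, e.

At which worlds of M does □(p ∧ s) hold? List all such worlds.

Let φ = □(p ∧ s). Evaluate φ at each world:
  a (successors {a}): φ is true.
  b (successors {b, d, f}): φ is false.
  c (successors ∅): φ is true.
  d (successors {b, c}): φ is false.
  e (successors {a}): φ is true.
  f (successors {b}): φ is false.
For instance, at d:
  At d: □(p ∧ s) requires p ∧ s at every successor {b, c}.
    p ∧ s fails at b, so □(p ∧ s) is false at d.
Satisfying worlds: {a, c, e}

a, c, e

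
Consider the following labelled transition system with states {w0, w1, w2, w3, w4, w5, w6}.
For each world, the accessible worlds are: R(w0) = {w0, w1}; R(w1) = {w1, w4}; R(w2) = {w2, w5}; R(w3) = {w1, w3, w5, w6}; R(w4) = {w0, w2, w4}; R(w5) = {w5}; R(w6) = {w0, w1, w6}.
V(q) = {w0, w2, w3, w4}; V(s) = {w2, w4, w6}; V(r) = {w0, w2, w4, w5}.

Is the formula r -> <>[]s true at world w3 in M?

At w3: r is false, <>[]s is false, so r -> <>[]s is true.
  At w3: <>[]s requires []s at some successor in {w1, w3, w5, w6}.
    At w1: []s is false.
    At w3: []s is false.
    At w5: []s is false.
    At w6: []s is false.
  So <>[]s is false at w3.

Yes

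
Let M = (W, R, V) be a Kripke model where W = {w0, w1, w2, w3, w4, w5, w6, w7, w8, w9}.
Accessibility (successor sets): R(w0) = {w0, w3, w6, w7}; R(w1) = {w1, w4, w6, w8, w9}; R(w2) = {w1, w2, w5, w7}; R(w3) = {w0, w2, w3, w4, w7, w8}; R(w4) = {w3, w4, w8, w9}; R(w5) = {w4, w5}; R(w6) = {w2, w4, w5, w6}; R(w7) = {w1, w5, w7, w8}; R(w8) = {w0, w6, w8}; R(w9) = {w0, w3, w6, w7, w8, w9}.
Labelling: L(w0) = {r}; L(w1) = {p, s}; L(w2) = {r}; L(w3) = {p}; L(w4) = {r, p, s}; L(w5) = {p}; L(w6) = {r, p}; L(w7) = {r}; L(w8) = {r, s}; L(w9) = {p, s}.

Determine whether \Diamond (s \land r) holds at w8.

Recall that \Diamond ψ holds at a world iff ψ holds at some accessible world.
At w8: \Diamond (s \land r) requires s \land r at some successor in {w0, w6, w8}.
  s \land r holds at w8, so \Diamond (s \land r) is true at w8.

Yes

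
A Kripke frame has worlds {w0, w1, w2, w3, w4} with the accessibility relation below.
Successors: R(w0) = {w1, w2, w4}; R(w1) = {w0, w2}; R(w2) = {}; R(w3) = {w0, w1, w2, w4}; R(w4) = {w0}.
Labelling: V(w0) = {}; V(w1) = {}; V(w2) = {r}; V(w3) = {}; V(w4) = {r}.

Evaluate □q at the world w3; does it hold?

No

At w3: □q requires q at every successor {w0, w1, w2, w4}.
  q fails at w0, so □q is false at w3.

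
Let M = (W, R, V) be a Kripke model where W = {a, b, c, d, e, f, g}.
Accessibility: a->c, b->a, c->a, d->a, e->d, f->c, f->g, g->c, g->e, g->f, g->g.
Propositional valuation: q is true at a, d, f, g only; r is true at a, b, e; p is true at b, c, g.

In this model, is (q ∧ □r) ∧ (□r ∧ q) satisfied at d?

Yes

Recall that □ψ holds at a world iff ψ holds at every accessible world, and ◇ψ holds iff ψ holds at some accessible world.
At d: q ∧ □r is true, □r ∧ q is true, so (q ∧ □r) ∧ (□r ∧ q) is true.
  At d: q is true, □r is true, so q ∧ □r is true.
    At d: □r requires r at every successor {a}.
      At a: r is true.
    So □r is true at d.
  At d: □r is true, q is true, so □r ∧ q is true.
    At d: □r requires r at every successor {a}.
      At a: r is true.
    So □r is true at d.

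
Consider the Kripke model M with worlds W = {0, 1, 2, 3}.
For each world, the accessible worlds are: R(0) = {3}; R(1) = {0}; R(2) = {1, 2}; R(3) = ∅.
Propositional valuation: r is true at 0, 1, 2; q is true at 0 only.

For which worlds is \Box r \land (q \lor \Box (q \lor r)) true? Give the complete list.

Recall that \Box ψ holds at a world iff ψ holds at every accessible world, and \Diamond ψ holds iff ψ holds at some accessible world.
Let φ = \Box r \land (q \lor \Box (q \lor r)). Evaluate φ at each world:
  0 (successors {3}): φ is false.
  1 (successors {0}): φ is true.
  2 (successors {1, 2}): φ is true.
  3 (successors ∅): φ is true.
For instance, at 0:
  At 0: \Box r is false, q \lor \Box (q \lor r) is true, so \Box r \land (q \lor \Box (q \lor r)) is false.
    At 0: \Box r requires r at every successor {3}.
      r fails at 3, so \Box r is false at 0.
    At 0: q is true, \Box (q \lor r) is false, so q \lor \Box (q \lor r) is true.
      At 0: \Box (q \lor r) requires q \lor r at every successor {3}.
        q \lor r fails at 3, so \Box (q \lor r) is false at 0.
Satisfying worlds: {1, 2, 3}

1, 2, 3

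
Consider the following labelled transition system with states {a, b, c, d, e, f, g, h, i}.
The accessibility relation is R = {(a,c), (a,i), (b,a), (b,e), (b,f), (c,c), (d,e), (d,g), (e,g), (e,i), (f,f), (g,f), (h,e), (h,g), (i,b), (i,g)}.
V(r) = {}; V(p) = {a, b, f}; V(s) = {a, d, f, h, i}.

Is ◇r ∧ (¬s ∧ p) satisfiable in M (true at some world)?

No

Recall that ◇ψ holds at a world iff ψ holds at some accessible world.
Let φ = ◇r ∧ (¬s ∧ p). Evaluate φ at each world:
  a (successors {c, i}): φ is false.
  b (successors {a, e, f}): φ is false.
  c (successors {c}): φ is false.
  d (successors {e, g}): φ is false.
  e (successors {g, i}): φ is false.
  f (successors {f}): φ is false.
  g (successors {f}): φ is false.
  h (successors {e, g}): φ is false.
  i (successors {b, g}): φ is false.
For instance, at b:
  At b: ◇r is false, ¬s ∧ p is true, so ◇r ∧ (¬s ∧ p) is false.
    At b: ◇r requires r at some successor in {a, e, f}.
      At a: r is false.
      At e: r is false.
      At f: r is false.
    So ◇r is false at b.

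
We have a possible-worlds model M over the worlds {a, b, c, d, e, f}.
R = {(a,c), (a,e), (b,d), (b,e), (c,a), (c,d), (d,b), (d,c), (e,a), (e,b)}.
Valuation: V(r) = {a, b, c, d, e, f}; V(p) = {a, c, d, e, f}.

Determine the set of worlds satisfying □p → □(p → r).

Let φ = □p → □(p → r). Evaluate φ at each world:
  a (successors {c, e}): φ is true.
  b (successors {d, e}): φ is true.
  c (successors {a, d}): φ is true.
  d (successors {b, c}): φ is true.
  e (successors {a, b}): φ is true.
  f (successors ∅): φ is true.
For instance, at a:
  At a: □p is true, □(p → r) is true, so □p → □(p → r) is true.
    At a: □p requires p at every successor {c, e}.
      At c: p is true.
      At e: p is true.
    So □p is true at a.
    At a: □(p → r) requires p → r at every successor {c, e}.
      At c: p → r is true.
      At e: p → r is true.
    So □(p → r) is true at a.
Satisfying worlds: {a, b, c, d, e, f}

a, b, c, d, e, f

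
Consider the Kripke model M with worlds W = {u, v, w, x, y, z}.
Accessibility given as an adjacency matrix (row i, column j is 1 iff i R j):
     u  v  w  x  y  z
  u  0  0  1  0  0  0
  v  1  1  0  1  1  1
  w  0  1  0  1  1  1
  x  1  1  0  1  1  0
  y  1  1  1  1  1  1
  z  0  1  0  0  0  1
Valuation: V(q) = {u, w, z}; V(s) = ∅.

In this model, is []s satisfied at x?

No

At x: []s requires s at every successor {u, v, x, y}.
  s fails at u, so []s is false at x.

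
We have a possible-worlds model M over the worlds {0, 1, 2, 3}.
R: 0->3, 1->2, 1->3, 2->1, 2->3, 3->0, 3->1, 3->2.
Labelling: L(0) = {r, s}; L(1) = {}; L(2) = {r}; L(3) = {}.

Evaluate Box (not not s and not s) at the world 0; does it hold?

At 0: Box (not not s and not s) requires not not s and not s at every successor {3}.
  not not s and not s fails at 3, so Box (not not s and not s) is false at 0.

No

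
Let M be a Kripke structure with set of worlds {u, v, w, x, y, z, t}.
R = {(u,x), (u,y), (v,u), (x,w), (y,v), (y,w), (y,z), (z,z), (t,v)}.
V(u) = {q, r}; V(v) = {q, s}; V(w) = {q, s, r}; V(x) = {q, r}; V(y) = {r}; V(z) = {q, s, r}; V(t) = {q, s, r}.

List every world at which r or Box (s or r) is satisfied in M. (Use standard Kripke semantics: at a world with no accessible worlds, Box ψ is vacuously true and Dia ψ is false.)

Let φ = r or Box (s or r). Evaluate φ at each world:
  u (successors {x, y}): φ is true.
  v (successors {u}): φ is true.
  w (successors ∅): φ is true.
  x (successors {w}): φ is true.
  y (successors {v, w, z}): φ is true.
  z (successors {z}): φ is true.
  t (successors {v}): φ is true.
For instance, at u:
  At u: r is true, Box (s or r) is true, so r or Box (s or r) is true.
    At u: Box (s or r) requires s or r at every successor {x, y}.
      At x: s or r is true.
      At y: s or r is true.
    So Box (s or r) is true at u.
Satisfying worlds: {u, v, w, x, y, z, t}

u, v, w, x, y, z, t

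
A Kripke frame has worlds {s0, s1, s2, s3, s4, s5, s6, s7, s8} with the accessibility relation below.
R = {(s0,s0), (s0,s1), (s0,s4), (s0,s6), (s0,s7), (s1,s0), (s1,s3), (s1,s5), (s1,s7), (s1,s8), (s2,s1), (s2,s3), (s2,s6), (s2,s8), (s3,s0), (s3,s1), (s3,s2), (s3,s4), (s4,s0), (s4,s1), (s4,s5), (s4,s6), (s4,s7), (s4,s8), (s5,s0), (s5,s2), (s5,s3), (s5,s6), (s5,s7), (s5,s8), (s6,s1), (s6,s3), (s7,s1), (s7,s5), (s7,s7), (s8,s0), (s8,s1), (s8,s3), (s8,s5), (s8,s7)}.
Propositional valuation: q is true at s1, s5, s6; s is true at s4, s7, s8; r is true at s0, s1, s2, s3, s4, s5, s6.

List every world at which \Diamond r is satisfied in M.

s0, s1, s2, s3, s4, s5, s6, s7, s8

Let φ = \Diamond r. Evaluate φ at each world:
  s0 (successors {s0, s1, s4, s6, s7}): φ is true.
  s1 (successors {s0, s3, s5, s7, s8}): φ is true.
  s2 (successors {s1, s3, s6, s8}): φ is true.
  s3 (successors {s0, s1, s2, s4}): φ is true.
  s4 (successors {s0, s1, s5, s6, s7, s8}): φ is true.
  s5 (successors {s0, s2, s3, s6, s7, s8}): φ is true.
  s6 (successors {s1, s3}): φ is true.
  s7 (successors {s1, s5, s7}): φ is true.
  s8 (successors {s0, s1, s3, s5, s7}): φ is true.
For instance, at s3:
  At s3: \Diamond r requires r at some successor in {s0, s1, s2, s4}.
    r holds at s0, so \Diamond r is true at s3.
Satisfying worlds: {s0, s1, s2, s3, s4, s5, s6, s7, s8}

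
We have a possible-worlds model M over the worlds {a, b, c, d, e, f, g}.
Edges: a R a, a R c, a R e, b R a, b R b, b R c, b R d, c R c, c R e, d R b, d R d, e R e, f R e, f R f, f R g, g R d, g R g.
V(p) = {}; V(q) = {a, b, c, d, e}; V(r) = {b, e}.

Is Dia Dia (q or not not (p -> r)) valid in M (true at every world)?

Recall that Dia ψ holds at a world iff ψ holds at some accessible world.
Let φ = Dia Dia (q or not not (p -> r)). Evaluate φ at each world:
  a (successors {a, c, e}): φ is true.
  b (successors {a, b, c, d}): φ is true.
  c (successors {c, e}): φ is true.
  d (successors {b, d}): φ is true.
  e (successors {e}): φ is true.
  f (successors {e, f, g}): φ is true.
  g (successors {d, g}): φ is true.
For instance, at f:
  At f: Dia Dia (q or not not (p -> r)) requires Dia (q or not not (p -> r)) at some successor in {e, f, g}.
    Dia (q or not not (p -> r)) holds at e, so Dia Dia (q or not not (p -> r)) is true at f.
      At e: Dia (q or not not (p -> r)) requires q or not not (p -> r) at some successor in {e}.
        q or not not (p -> r) holds at e, so Dia (q or not not (p -> r)) is true at e.

Yes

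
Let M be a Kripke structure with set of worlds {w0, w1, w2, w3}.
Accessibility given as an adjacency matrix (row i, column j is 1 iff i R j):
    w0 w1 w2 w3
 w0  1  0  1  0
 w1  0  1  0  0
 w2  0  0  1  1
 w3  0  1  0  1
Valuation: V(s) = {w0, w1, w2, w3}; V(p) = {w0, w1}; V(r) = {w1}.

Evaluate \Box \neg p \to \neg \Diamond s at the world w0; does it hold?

Yes

At w0: \Box \neg p is false, \neg \Diamond s is false, so \Box \neg p \to \neg \Diamond s is true.
  At w0: \Box \neg p requires \neg p at every successor {w0, w2}.
    \neg p fails at w0, so \Box \neg p is false at w0.
  At w0: \Diamond s is true, so \neg \Diamond s is false.
    At w0: \Diamond s requires s at some successor in {w0, w2}.
      s holds at w0, so \Diamond s is true at w0.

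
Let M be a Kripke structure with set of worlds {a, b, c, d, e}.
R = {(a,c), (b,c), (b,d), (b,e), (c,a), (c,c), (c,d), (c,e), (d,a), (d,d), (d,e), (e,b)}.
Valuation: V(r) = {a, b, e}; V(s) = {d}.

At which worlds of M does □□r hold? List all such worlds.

Let φ = □□r. Evaluate φ at each world:
  a (successors {c}): φ is false.
  b (successors {c, d, e}): φ is false.
  c (successors {a, c, d, e}): φ is false.
  d (successors {a, d, e}): φ is false.
  e (successors {b}): φ is false.
For instance, at b:
  At b: □□r requires □r at every successor {c, d, e}.
    □r fails at c, so □□r is false at b.
      At c: □r requires r at every successor {a, c, d, e}.
        r fails at c, so □r is false at c.
Satisfying worlds: none.

none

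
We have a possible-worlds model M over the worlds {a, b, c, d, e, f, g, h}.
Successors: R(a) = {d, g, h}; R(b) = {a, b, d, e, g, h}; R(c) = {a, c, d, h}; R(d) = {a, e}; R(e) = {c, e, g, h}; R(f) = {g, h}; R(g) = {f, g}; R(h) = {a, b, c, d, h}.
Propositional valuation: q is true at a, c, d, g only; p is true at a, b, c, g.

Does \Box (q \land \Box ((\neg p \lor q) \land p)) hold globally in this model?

No

Let φ = \Box (q \land \Box ((\neg p \lor q) \land p)). Evaluate φ at each world:
  a (successors {d, g, h}): φ is false.
  b (successors {a, b, d, e, g, h}): φ is false.
  c (successors {a, c, d, h}): φ is false.
  d (successors {a, e}): φ is false.
  e (successors {c, e, g, h}): φ is false.
  f (successors {g, h}): φ is false.
  g (successors {f, g}): φ is false.
  h (successors {a, b, c, d, h}): φ is false.
Detail at a (counterexample):
  At a: \Box (q \land \Box ((\neg p \lor q) \land p)) requires q \land \Box ((\neg p \lor q) \land p) at every successor {d, g, h}.
    q \land \Box ((\neg p \lor q) \land p) fails at d, so \Box (q \land \Box ((\neg p \lor q) \land p)) is false at a.
      At d: q is true, \Box ((\neg p \lor q) \land p) is false, so q \land \Box ((\neg p \lor q) \land p) is false.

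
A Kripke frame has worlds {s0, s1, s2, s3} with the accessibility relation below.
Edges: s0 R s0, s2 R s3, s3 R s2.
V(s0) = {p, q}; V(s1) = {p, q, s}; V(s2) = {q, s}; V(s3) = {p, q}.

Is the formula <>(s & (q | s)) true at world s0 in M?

No

Recall that <>ψ holds at a world iff ψ holds at some accessible world.
At s0: <>(s & (q | s)) requires s & (q | s) at some successor in {s0}.
  At s0: s & (q | s) is false.
So <>(s & (q | s)) is false at s0.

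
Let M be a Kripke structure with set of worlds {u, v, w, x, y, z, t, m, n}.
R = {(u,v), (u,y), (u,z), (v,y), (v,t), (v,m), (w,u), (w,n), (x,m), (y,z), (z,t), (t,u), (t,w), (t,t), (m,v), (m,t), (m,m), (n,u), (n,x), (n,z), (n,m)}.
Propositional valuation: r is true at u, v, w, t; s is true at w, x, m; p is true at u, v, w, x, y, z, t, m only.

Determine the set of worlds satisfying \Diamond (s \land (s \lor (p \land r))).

Let φ = \Diamond (s \land (s \lor (p \land r))). Evaluate φ at each world:
  u (successors {v, y, z}): φ is false.
  v (successors {y, t, m}): φ is true.
  w (successors {u, n}): φ is false.
  x (successors {m}): φ is true.
  y (successors {z}): φ is false.
  z (successors {t}): φ is false.
  t (successors {u, w, t}): φ is true.
  m (successors {v, t, m}): φ is true.
  n (successors {u, x, z, m}): φ is true.
For instance, at y:
  At y: \Diamond (s \land (s \lor (p \land r))) requires s \land (s \lor (p \land r)) at some successor in {z}.
    At z: s \land (s \lor (p \land r)) is false.
  So \Diamond (s \land (s \lor (p \land r))) is false at y.
Satisfying worlds: {v, x, t, m, n}

v, x, t, m, n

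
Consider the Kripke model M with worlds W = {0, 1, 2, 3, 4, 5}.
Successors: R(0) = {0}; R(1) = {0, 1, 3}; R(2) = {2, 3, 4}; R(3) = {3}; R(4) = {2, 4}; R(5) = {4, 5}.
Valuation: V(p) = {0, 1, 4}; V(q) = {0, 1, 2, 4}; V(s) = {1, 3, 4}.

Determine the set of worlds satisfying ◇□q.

Let φ = ◇□q. Evaluate φ at each world:
  0 (successors {0}): φ is true.
  1 (successors {0, 1, 3}): φ is true.
  2 (successors {2, 3, 4}): φ is true.
  3 (successors {3}): φ is false.
  4 (successors {2, 4}): φ is true.
  5 (successors {4, 5}): φ is true.
For instance, at 0:
  At 0: ◇□q requires □q at some successor in {0}.
    □q holds at 0, so ◇□q is true at 0.
      At 0: □q requires q at every successor {0}.
        At 0: q is true.
      So □q is true at 0.
Satisfying worlds: {0, 1, 2, 4, 5}

0, 1, 2, 4, 5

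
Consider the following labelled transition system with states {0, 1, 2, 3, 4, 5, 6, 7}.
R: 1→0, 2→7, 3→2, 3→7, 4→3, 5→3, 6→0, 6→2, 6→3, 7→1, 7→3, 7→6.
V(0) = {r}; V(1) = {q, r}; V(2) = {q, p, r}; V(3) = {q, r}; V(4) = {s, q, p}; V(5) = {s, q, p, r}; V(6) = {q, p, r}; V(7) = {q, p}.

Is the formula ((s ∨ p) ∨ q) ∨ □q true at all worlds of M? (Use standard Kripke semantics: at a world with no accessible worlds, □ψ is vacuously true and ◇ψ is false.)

Let φ = ((s ∨ p) ∨ q) ∨ □q. Evaluate φ at each world:
  0 (successors ∅): φ is true.
  1 (successors {0}): φ is true.
  2 (successors {7}): φ is true.
  3 (successors {2, 7}): φ is true.
  4 (successors {3}): φ is true.
  5 (successors {3}): φ is true.
  6 (successors {0, 2, 3}): φ is true.
  7 (successors {1, 3, 6}): φ is true.
For instance, at 7:
  At 7: (s ∨ p) ∨ q is true, □q is true, so ((s ∨ p) ∨ q) ∨ □q is true.
    At 7: □q requires q at every successor {1, 3, 6}.
      At 1: q is true.
      At 3: q is true.
      At 6: q is true.
    So □q is true at 7.

Yes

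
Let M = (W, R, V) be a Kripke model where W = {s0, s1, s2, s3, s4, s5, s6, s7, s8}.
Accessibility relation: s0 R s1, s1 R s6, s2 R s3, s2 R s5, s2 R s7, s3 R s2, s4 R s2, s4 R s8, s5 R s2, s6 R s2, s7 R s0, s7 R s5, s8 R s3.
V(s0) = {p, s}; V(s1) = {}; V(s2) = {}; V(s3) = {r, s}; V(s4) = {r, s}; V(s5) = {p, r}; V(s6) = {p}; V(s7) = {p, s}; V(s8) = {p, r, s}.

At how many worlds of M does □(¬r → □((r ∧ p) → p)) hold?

9

Let φ = □(¬r → □((r ∧ p) → p)). Evaluate φ at each world:
  s0 (successors {s1}): φ is true.
  s1 (successors {s6}): φ is true.
  s2 (successors {s3, s5, s7}): φ is true.
  s3 (successors {s2}): φ is true.
  s4 (successors {s2, s8}): φ is true.
  s5 (successors {s2}): φ is true.
  s6 (successors {s2}): φ is true.
  s7 (successors {s0, s5}): φ is true.
  s8 (successors {s3}): φ is true.
For instance, at s6:
  At s6: □(¬r → □((r ∧ p) → p)) requires ¬r → □((r ∧ p) → p) at every successor {s2}.
      At s2: ¬r is true, □((r ∧ p) → p) is true, so ¬r → □((r ∧ p) → p) is true.
  So □(¬r → □((r ∧ p) → p)) is true at s6.
Satisfying worlds: {s0, s1, s2, s3, s4, s5, s6, s7, s8}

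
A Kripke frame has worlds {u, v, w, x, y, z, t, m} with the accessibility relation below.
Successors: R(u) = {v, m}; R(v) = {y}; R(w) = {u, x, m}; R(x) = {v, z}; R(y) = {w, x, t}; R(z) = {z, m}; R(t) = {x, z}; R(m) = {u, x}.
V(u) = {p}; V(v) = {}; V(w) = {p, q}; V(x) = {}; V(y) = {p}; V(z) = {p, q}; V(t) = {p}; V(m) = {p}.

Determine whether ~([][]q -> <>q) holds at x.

No

At x: [][]q -> <>q is true, so ~([][]q -> <>q) is false.
  At x: [][]q is false, <>q is true, so [][]q -> <>q is true.
    At x: [][]q requires []q at every successor {v, z}.
      []q fails at v, so [][]q is false at x.
    At x: <>q requires q at some successor in {v, z}.
      q holds at z, so <>q is true at x.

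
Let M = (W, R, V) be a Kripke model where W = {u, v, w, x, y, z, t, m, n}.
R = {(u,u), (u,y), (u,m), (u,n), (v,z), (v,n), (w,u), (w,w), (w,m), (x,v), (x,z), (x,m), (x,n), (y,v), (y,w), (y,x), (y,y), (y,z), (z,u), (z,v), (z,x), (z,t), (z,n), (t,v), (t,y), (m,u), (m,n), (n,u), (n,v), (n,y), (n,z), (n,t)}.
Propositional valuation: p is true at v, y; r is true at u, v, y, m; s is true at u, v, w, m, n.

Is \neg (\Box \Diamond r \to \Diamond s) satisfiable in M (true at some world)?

No

Recall that \Box ψ holds at a world iff ψ holds at every accessible world, and \Diamond ψ holds iff ψ holds at some accessible world.
Let φ = \neg (\Box \Diamond r \to \Diamond s). Evaluate φ at each world:
  u (successors {u, y, m, n}): φ is false.
  v (successors {z, n}): φ is false.
  w (successors {u, w, m}): φ is false.
  x (successors {v, z, m, n}): φ is false.
  y (successors {v, w, x, y, z}): φ is false.
  z (successors {u, v, x, t, n}): φ is false.
  t (successors {v, y}): φ is false.
  m (successors {u, n}): φ is false.
  n (successors {u, v, y, z, t}): φ is false.
For instance, at t:
  At t: \Box \Diamond r \to \Diamond s is true, so \neg (\Box \Diamond r \to \Diamond s) is false.
    At t: \Box \Diamond r is false, \Diamond s is true, so \Box \Diamond r \to \Diamond s is true.
      At t: \Box \Diamond r requires \Diamond r at every successor {v, y}.
        \Diamond r fails at v, so \Box \Diamond r is false at t.
      At t: \Diamond s requires s at some successor in {v, y}.
        s holds at v, so \Diamond s is true at t.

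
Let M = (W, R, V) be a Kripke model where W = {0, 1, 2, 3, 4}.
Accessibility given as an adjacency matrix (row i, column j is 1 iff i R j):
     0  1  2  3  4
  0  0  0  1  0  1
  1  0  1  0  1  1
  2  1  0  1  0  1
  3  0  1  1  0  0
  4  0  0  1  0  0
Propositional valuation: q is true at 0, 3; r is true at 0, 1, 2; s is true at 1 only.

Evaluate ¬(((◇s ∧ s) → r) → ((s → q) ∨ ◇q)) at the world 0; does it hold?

No

At 0: ((◇s ∧ s) → r) → ((s → q) ∨ ◇q) is true, so ¬(((◇s ∧ s) → r) → ((s → q) ∨ ◇q)) is false.
  At 0: (◇s ∧ s) → r is true, (s → q) ∨ ◇q is true, so ((◇s ∧ s) → r) → ((s → q) ∨ ◇q) is true.
    At 0: ◇s ∧ s is false, r is true, so (◇s ∧ s) → r is true.
      At 0: ◇s is false, s is false, so ◇s ∧ s is false.
    At 0: s → q is true, ◇q is false, so (s → q) ∨ ◇q is true.
      At 0: ◇q requires q at some successor in {2, 4}.
        At 2: q is false.
        At 4: q is false.
      So ◇q is false at 0.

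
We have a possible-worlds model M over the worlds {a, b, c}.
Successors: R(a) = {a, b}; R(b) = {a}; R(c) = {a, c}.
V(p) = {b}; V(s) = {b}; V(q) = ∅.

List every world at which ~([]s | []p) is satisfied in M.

Let φ = ~([]s | []p). Evaluate φ at each world:
  a (successors {a, b}): φ is true.
  b (successors {a}): φ is true.
  c (successors {a, c}): φ is true.
For instance, at c:
  At c: []s | []p is false, so ~([]s | []p) is true.
    At c: []s is false, []p is false, so []s | []p is false.
      At c: []s requires s at every successor {a, c}.
        s fails at a, so []s is false at c.
      At c: []p requires p at every successor {a, c}.
        p fails at a, so []p is false at c.
Satisfying worlds: {a, b, c}

a, b, c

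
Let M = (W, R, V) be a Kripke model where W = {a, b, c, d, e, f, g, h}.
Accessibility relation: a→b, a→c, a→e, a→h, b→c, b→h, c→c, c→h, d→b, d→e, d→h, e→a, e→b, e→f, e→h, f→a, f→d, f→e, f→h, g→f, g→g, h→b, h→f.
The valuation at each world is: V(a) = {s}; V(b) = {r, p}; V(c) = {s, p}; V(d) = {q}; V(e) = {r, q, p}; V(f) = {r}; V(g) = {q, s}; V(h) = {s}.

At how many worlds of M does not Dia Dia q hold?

Let φ = not Dia Dia q. Evaluate φ at each world:
  a (successors {b, c, e, h}): φ is true.
  b (successors {c, h}): φ is true.
  c (successors {c, h}): φ is true.
  d (successors {b, e, h}): φ is true.
  e (successors {a, b, f, h}): φ is false.
  f (successors {a, d, e, h}): φ is false.
  g (successors {f, g}): φ is false.
  h (successors {b, f}): φ is false.
For instance, at c:
  At c: Dia Dia q is false, so not Dia Dia q is true.
    At c: Dia Dia q requires Dia q at some successor in {c, h}.
      At c: Dia q is false.
      At h: Dia q is false.
    So Dia Dia q is false at c.
Satisfying worlds: {a, b, c, d}

4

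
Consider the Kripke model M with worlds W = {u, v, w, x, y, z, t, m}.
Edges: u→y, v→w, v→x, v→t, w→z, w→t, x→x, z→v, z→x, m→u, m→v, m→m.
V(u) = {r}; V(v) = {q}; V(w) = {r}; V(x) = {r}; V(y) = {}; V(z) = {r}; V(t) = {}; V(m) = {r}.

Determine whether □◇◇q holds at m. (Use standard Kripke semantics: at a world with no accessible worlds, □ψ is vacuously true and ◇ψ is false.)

No

At m: □◇◇q requires ◇◇q at every successor {u, v, m}.
  ◇◇q fails at u, so □◇◇q is false at m.
    At u: ◇◇q requires ◇q at some successor in {y}.
      At y: ◇q is false.
    So ◇◇q is false at u.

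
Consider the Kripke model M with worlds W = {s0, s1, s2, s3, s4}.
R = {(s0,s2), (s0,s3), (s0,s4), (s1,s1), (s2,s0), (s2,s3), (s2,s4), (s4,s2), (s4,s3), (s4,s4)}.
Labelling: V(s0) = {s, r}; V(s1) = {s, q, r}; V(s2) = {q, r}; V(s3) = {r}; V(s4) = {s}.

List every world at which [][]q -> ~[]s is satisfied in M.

s0, s2, s4

Let φ = [][]q -> ~[]s. Evaluate φ at each world:
  s0 (successors {s2, s3, s4}): φ is true.
  s1 (successors {s1}): φ is false.
  s2 (successors {s0, s3, s4}): φ is true.
  s3 (successors ∅): φ is false.
  s4 (successors {s2, s3, s4}): φ is true.
For instance, at s0:
  At s0: [][]q is false, ~[]s is true, so [][]q -> ~[]s is true.
    At s0: [][]q requires []q at every successor {s2, s3, s4}.
      []q fails at s2, so [][]q is false at s0.
    At s0: []s is false, so ~[]s is true.
      At s0: []s requires s at every successor {s2, s3, s4}.
        s fails at s2, so []s is false at s0.
Satisfying worlds: {s0, s2, s4}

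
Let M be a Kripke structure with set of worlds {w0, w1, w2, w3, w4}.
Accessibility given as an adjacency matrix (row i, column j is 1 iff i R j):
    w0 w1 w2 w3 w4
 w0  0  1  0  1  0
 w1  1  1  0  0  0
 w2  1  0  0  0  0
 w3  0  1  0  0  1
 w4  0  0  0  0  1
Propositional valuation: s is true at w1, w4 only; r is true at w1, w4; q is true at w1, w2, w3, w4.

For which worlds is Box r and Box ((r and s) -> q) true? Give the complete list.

w3, w4

Let φ = Box r and Box ((r and s) -> q). Evaluate φ at each world:
  w0 (successors {w1, w3}): φ is false.
  w1 (successors {w0, w1}): φ is false.
  w2 (successors {w0}): φ is false.
  w3 (successors {w1, w4}): φ is true.
  w4 (successors {w4}): φ is true.
For instance, at w4:
  At w4: Box r is true, Box ((r and s) -> q) is true, so Box r and Box ((r and s) -> q) is true.
    At w4: Box r requires r at every successor {w4}.
      At w4: r is true.
    So Box r is true at w4.
    At w4: Box ((r and s) -> q) requires (r and s) -> q at every successor {w4}.
      At w4: (r and s) -> q is true.
    So Box ((r and s) -> q) is true at w4.
Satisfying worlds: {w3, w4}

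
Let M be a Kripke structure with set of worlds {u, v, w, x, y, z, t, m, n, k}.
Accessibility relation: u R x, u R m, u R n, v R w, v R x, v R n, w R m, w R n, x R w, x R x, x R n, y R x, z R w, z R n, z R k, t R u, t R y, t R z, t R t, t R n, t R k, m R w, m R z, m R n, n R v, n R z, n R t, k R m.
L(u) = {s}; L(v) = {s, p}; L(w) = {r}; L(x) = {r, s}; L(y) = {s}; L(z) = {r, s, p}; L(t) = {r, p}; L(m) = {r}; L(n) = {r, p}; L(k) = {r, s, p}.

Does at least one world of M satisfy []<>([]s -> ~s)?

Let φ = []<>([]s -> ~s). Evaluate φ at each world:
  u (successors {x, m, n}): φ is true.
  v (successors {w, x, n}): φ is true.
  w (successors {m, n}): φ is true.
  x (successors {w, x, n}): φ is true.
  y (successors {x}): φ is true.
  z (successors {w, n, k}): φ is true.
  t (successors {u, y, z, t, n, k}): φ is true.
  m (successors {w, z, n}): φ is true.
  n (successors {v, z, t}): φ is true.
  k (successors {m}): φ is true.
Detail at u (witness):
  At u: []<>([]s -> ~s) requires <>([]s -> ~s) at every successor {x, m, n}.
      At x: <>([]s -> ~s) requires []s -> ~s at some successor in {w, x, n}.
        []s -> ~s holds at w, so <>([]s -> ~s) is true at x.
      At m: <>([]s -> ~s) requires []s -> ~s at some successor in {w, z, n}.
        []s -> ~s holds at w, so <>([]s -> ~s) is true at m.
      At n: <>([]s -> ~s) requires []s -> ~s at some successor in {v, z, t}.
        []s -> ~s holds at v, so <>([]s -> ~s) is true at n.
  So []<>([]s -> ~s) is true at u.

Yes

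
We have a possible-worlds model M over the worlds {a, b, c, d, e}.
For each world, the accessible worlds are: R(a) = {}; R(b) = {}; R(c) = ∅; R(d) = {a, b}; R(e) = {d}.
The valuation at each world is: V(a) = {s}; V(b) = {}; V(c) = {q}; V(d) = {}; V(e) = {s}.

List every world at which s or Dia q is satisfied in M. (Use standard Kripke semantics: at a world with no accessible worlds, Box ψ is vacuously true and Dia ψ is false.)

a, e

Let φ = s or Dia q. Evaluate φ at each world:
  a (successors ∅): φ is true.
  b (successors ∅): φ is false.
  c (successors ∅): φ is false.
  d (successors {a, b}): φ is false.
  e (successors {d}): φ is true.
For instance, at d:
  At d: s is false, Dia q is false, so s or Dia q is false.
    At d: Dia q requires q at some successor in {a, b}.
      At a: q is false.
      At b: q is false.
    So Dia q is false at d.
Satisfying worlds: {a, e}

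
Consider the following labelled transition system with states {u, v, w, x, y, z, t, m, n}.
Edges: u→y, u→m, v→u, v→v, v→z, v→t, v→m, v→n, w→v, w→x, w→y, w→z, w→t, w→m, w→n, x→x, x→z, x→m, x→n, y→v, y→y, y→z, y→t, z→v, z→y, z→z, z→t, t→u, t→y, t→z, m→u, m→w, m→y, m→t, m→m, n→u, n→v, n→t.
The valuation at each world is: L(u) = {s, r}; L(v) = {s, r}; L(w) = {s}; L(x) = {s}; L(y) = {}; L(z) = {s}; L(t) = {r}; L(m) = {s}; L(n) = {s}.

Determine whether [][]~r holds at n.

At n: [][]~r requires []~r at every successor {u, v, t}.
  []~r fails at v, so [][]~r is false at n.
    At v: []~r requires ~r at every successor {u, v, z, t, m, n}.
      ~r fails at u, so []~r is false at v.

No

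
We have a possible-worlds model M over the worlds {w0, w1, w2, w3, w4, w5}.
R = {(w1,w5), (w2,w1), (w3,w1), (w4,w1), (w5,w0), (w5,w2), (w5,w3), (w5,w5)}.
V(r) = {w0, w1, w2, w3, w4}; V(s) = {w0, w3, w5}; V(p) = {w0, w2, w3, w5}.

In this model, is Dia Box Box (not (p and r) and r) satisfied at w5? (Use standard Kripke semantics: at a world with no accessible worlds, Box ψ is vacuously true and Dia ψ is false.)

Recall that Box ψ holds at a world iff ψ holds at every accessible world, and Dia ψ holds iff ψ holds at some accessible world.
At w5: Dia Box Box (not (p and r) and r) requires Box Box (not (p and r) and r) at some successor in {w0, w2, w3, w5}.
  Box Box (not (p and r) and r) holds at w0, so Dia Box Box (not (p and r) and r) is true at w5.
    At w0: no accessible worlds, so Box Box (not (p and r) and r) holds vacuously.

Yes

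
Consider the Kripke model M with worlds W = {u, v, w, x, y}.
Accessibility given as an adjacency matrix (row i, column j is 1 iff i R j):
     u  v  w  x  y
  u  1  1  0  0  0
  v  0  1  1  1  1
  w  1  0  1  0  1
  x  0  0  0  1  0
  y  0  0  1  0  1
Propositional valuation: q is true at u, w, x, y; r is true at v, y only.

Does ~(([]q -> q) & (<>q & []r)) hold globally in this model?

Let φ = ~(([]q -> q) & (<>q & []r)). Evaluate φ at each world:
  u (successors {u, v}): φ is true.
  v (successors {v, w, x, y}): φ is true.
  w (successors {u, w, y}): φ is true.
  x (successors {x}): φ is true.
  y (successors {w, y}): φ is true.
For instance, at u:
  At u: ([]q -> q) & (<>q & []r) is false, so ~(([]q -> q) & (<>q & []r)) is true.
    At u: []q -> q is true, <>q & []r is false, so ([]q -> q) & (<>q & []r) is false.
      At u: []q is false, q is true, so []q -> q is true.
      At u: <>q is true, []r is false, so <>q & []r is false.

Yes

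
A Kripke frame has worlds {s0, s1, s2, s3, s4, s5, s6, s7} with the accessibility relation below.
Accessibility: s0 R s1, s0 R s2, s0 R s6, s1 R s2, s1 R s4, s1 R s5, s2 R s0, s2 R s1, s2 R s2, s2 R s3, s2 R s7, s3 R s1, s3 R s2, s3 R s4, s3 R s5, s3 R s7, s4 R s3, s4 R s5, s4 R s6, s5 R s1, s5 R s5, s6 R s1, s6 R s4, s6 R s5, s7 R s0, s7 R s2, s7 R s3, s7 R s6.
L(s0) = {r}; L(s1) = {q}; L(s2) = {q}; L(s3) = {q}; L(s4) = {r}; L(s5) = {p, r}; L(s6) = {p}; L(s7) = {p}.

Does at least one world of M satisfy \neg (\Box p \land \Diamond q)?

Recall that \Box ψ holds at a world iff ψ holds at every accessible world, and \Diamond ψ holds iff ψ holds at some accessible world.
Let φ = \neg (\Box p \land \Diamond q). Evaluate φ at each world:
  s0 (successors {s1, s2, s6}): φ is true.
  s1 (successors {s2, s4, s5}): φ is true.
  s2 (successors {s0, s1, s2, s3, s7}): φ is true.
  s3 (successors {s1, s2, s4, s5, s7}): φ is true.
  s4 (successors {s3, s5, s6}): φ is true.
  s5 (successors {s1, s5}): φ is true.
  s6 (successors {s1, s4, s5}): φ is true.
  s7 (successors {s0, s2, s3, s6}): φ is true.
Detail at s0 (witness):
  At s0: \Box p \land \Diamond q is false, so \neg (\Box p \land \Diamond q) is true.
    At s0: \Box p is false, \Diamond q is true, so \Box p \land \Diamond q is false.
      At s0: \Box p requires p at every successor {s1, s2, s6}.
        p fails at s1, so \Box p is false at s0.
      At s0: \Diamond q requires q at some successor in {s1, s2, s6}.
        q holds at s1, so \Diamond q is true at s0.

Yes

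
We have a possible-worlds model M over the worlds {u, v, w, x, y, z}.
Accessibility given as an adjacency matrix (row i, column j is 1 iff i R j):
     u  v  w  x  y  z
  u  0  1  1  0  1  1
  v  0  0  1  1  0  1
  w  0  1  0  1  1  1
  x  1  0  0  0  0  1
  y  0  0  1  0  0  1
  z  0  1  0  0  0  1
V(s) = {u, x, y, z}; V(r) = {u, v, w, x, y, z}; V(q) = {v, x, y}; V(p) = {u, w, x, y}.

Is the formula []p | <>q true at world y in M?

No

At y: []p is false, <>q is false, so []p | <>q is false.
  At y: []p requires p at every successor {w, z}.
    p fails at z, so []p is false at y.
  At y: <>q requires q at some successor in {w, z}.
    At w: q is false.
    At z: q is false.
  So <>q is false at y.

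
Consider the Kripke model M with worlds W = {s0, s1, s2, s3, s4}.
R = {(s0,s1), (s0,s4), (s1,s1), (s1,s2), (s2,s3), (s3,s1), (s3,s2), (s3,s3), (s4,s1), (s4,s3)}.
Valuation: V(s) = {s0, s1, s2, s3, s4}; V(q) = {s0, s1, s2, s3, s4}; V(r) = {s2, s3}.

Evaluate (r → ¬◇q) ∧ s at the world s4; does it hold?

Yes

Recall that ◇ψ holds at a world iff ψ holds at some accessible world.
At s4: r → ¬◇q is true, s is true, so (r → ¬◇q) ∧ s is true.
  At s4: r is false, ¬◇q is false, so r → ¬◇q is true.
    At s4: ◇q is true, so ¬◇q is false.
      At s4: ◇q requires q at some successor in {s1, s3}.
        q holds at s1, so ◇q is true at s4.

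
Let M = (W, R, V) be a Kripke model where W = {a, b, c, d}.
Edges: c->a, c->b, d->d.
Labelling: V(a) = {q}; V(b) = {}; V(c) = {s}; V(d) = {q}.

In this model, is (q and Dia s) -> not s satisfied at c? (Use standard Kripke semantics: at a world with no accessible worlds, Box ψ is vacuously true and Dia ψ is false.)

At c: q and Dia s is false, not s is false, so (q and Dia s) -> not s is true.
  At c: q is false, Dia s is false, so q and Dia s is false.
    At c: Dia s requires s at some successor in {a, b}.
      At a: s is false.
      At b: s is false.
    So Dia s is false at c.

Yes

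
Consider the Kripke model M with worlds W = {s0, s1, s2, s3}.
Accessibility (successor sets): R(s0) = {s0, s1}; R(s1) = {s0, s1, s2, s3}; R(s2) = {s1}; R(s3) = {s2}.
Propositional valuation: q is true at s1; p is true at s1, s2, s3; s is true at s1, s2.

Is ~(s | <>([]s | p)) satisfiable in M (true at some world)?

Let φ = ~(s | <>([]s | p)). Evaluate φ at each world:
  s0 (successors {s0, s1}): φ is false.
  s1 (successors {s0, s1, s2, s3}): φ is false.
  s2 (successors {s1}): φ is false.
  s3 (successors {s2}): φ is false.
For instance, at s2:
  At s2: s | <>([]s | p) is true, so ~(s | <>([]s | p)) is false.
    At s2: s is true, <>([]s | p) is true, so s | <>([]s | p) is true.
      At s2: <>([]s | p) requires []s | p at some successor in {s1}.
        []s | p holds at s1, so <>([]s | p) is true at s2.

No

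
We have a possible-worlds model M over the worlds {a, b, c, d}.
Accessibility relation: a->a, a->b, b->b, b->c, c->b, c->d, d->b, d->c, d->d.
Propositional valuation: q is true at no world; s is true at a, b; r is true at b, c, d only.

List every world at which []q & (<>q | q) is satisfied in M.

none

Let φ = []q & (<>q | q). Evaluate φ at each world:
  a (successors {a, b}): φ is false.
  b (successors {b, c}): φ is false.
  c (successors {b, d}): φ is false.
  d (successors {b, c, d}): φ is false.
For instance, at c:
  At c: []q is false, <>q | q is false, so []q & (<>q | q) is false.
    At c: []q requires q at every successor {b, d}.
      q fails at b, so []q is false at c.
    At c: <>q is false, q is false, so <>q | q is false.
      At c: <>q requires q at some successor in {b, d}.
        At b: q is false.
        At d: q is false.
      So <>q is false at c.
Satisfying worlds: none.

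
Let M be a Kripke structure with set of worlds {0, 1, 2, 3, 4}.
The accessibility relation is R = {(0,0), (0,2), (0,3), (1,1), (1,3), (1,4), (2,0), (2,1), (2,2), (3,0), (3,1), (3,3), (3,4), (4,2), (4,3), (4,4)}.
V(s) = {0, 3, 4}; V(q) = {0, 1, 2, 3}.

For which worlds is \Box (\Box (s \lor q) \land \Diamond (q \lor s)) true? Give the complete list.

0, 1, 2, 3, 4

Let φ = \Box (\Box (s \lor q) \land \Diamond (q \lor s)). Evaluate φ at each world:
  0 (successors {0, 2, 3}): φ is true.
  1 (successors {1, 3, 4}): φ is true.
  2 (successors {0, 1, 2}): φ is true.
  3 (successors {0, 1, 3, 4}): φ is true.
  4 (successors {2, 3, 4}): φ is true.
For instance, at 4:
  At 4: \Box (\Box (s \lor q) \land \Diamond (q \lor s)) requires \Box (s \lor q) \land \Diamond (q \lor s) at every successor {2, 3, 4}.
      At 2: \Box (s \lor q) is true, \Diamond (q \lor s) is true, so \Box (s \lor q) \land \Diamond (q \lor s) is true.
      At 3: \Box (s \lor q) is true, \Diamond (q \lor s) is true, so \Box (s \lor q) \land \Diamond (q \lor s) is true.
      At 4: \Box (s \lor q) is true, \Diamond (q \lor s) is true, so \Box (s \lor q) \land \Diamond (q \lor s) is true.
  So \Box (\Box (s \lor q) \land \Diamond (q \lor s)) is true at 4.
Satisfying worlds: {0, 1, 2, 3, 4}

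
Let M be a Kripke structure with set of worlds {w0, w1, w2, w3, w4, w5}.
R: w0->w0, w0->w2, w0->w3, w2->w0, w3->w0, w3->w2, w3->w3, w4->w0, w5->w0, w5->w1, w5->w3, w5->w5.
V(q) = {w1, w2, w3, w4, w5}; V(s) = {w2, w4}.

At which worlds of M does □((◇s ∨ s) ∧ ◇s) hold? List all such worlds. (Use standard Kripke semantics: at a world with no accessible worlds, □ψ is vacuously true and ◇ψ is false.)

w1, w2, w4

Recall that □ψ holds at a world iff ψ holds at every accessible world, and ◇ψ holds iff ψ holds at some accessible world.
Let φ = □((◇s ∨ s) ∧ ◇s). Evaluate φ at each world:
  w0 (successors {w0, w2, w3}): φ is false.
  w1 (successors ∅): φ is true.
  w2 (successors {w0}): φ is true.
  w3 (successors {w0, w2, w3}): φ is false.
  w4 (successors {w0}): φ is true.
  w5 (successors {w0, w1, w3, w5}): φ is false.
For instance, at w0:
  At w0: □((◇s ∨ s) ∧ ◇s) requires (◇s ∨ s) ∧ ◇s at every successor {w0, w2, w3}.
    (◇s ∨ s) ∧ ◇s fails at w2, so □((◇s ∨ s) ∧ ◇s) is false at w0.
      At w2: ◇s ∨ s is true, ◇s is false, so (◇s ∨ s) ∧ ◇s is false.
Satisfying worlds: {w1, w2, w4}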